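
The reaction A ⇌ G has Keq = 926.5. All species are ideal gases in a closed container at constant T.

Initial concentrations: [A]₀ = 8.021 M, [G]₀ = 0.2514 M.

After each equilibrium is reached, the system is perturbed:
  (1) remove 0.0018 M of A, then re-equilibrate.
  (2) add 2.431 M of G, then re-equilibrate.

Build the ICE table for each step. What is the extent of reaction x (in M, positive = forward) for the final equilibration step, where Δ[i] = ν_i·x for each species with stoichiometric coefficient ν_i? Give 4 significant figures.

Q₀ = 0.03134 vs Keq = 926.5 ⇒ Q<K, forward
Step 1:
                    A           G
  Initial       8.021      0.2514
  Change       -8.012       8.012
  Equil      0.008919       8.263
  solve Keq expr → x = 8.012; check Q = 926.5
Then remove 0.0018 M of A.
Step 2:
                    A           G
  Initial    0.007119       8.263
  Change     0.001798   -0.001798
  Equil      0.008917       8.262
  solve Keq expr → x = -0.001798; check Q = 926.5
Then add 2.431 M of G.
Step 3:
                    A           G
  Initial    0.008917       10.69
  Change     0.002621   -0.002621
  Equil       0.01154       10.69
  solve Keq expr → x = -0.002621; check Q = 926.5

x = -0.002621 M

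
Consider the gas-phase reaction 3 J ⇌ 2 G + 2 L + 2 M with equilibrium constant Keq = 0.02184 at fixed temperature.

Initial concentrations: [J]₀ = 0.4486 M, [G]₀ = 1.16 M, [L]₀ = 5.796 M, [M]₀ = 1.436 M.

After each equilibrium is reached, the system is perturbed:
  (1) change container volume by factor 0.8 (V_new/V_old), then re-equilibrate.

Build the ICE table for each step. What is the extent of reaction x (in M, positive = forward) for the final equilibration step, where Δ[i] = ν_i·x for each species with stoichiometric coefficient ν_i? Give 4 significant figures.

x = -0.02127 M

Q₀ = 1033 vs Keq = 0.02184 ⇒ Q>K, reverse
Step 1:
                    J           G           L           M
  I            0.4486        1.16       5.796       1.436
  C             1.471     -0.9807     -0.9807     -0.9807
  E              1.92      0.1793       4.815      0.4553
  solve Keq expr → x = -0.4904; check Q = 0.02184
Then change container volume by factor 0.8 (V_new/V_old).
Step 2:
                    J           G           L           M
  I               2.4      0.2241       6.019      0.5691
  C           0.06382    -0.04255    -0.04255    -0.04255
  E             2.463      0.1816       5.977      0.5266
  solve Keq expr → x = -0.02127; check Q = 0.02184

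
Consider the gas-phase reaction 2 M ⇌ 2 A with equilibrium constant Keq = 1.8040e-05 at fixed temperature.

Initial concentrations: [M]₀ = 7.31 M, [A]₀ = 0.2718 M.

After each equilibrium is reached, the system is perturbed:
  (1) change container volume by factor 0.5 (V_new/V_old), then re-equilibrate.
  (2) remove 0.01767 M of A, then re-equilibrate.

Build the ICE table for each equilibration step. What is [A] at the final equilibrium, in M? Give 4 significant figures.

[A]_eq = 0.06406 M

Q₀ = 0.001382 vs Keq = 1.8040e-05 ⇒ Q>K, reverse
Step 1:
                   M          A
  Initial       7.31     0.2718
  Change      0.2397    -0.2397
  Equil         7.55    0.03207
  solve Keq expr → x = -0.1199; check Q = 1.8040e-05
Then change container volume by factor 0.5 (V_new/V_old).
Step 2:
                   M          A
  Initial       15.1    0.06413
  Change           0          0
  Equil         15.1    0.06413
  solve Keq expr → x = 0; check Q = 1.8040e-05
Then remove 0.01767 M of A.
Step 3:
                   M          A
  Initial       15.1    0.04646
  Change     -0.0176     0.0176
  Equil        15.08    0.06406
  solve Keq expr → x = 0.008798; check Q = 1.8040e-05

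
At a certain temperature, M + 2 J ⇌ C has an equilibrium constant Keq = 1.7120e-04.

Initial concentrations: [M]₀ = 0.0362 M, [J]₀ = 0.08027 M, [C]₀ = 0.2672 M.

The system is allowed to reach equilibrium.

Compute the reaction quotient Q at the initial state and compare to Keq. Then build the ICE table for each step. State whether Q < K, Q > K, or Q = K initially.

Q₀ = 1146; Q > K (proceeds reverse)

Q₀ = 1146 vs Keq = 1.7120e-04 ⇒ Q>K, reverse
Step 1:
                    M           J           C
  I            0.0362     0.08027      0.2672
  C            0.2672      0.5344     -0.2672
  E            0.3034      0.6146  1.9621e-05
  solve Keq expr → x = -0.2672; check Q = 1.7120e-04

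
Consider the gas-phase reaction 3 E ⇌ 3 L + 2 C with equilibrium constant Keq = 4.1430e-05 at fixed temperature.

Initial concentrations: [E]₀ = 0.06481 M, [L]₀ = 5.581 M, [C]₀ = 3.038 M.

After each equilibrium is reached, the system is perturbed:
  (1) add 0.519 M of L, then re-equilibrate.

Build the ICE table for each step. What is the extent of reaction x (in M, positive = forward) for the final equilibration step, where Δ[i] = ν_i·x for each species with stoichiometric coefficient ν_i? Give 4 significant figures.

x = -0.01113 M

Q₀ = 5.8937e+06 vs Keq = 4.1430e-05 ⇒ Q>K, reverse
Step 1:
                    E           L           C
  I           0.06481       5.581       3.038
  C             4.477      -4.477      -2.984
  E             4.541       1.104     0.05366
  solve Keq expr → x = -1.492; check Q = 4.1430e-05
Then add 0.519 M of L.
Step 2:
                    E           L           C
  I             4.541       1.623     0.05366
  C           0.03338    -0.03338    -0.02225
  E             4.575        1.59     0.03141
  solve Keq expr → x = -0.01113; check Q = 4.1430e-05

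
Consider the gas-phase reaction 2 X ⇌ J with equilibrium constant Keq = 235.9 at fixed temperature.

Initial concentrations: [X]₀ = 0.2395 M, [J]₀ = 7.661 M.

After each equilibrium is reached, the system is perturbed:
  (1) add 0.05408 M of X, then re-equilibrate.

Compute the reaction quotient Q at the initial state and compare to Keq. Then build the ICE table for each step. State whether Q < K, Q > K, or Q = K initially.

Q₀ = 133.6; Q < K (proceeds forward)

Q₀ = 133.6 vs Keq = 235.9 ⇒ Q<K, forward
Step 1:
                    X           J
  Initial      0.2395       7.661
  Change     -0.05894     0.02947
  Equil        0.1806        7.69
  solve Keq expr → x = 0.02947; check Q = 235.9
Then add 0.05408 M of X.
Step 2:
                    X           J
  Initial      0.2346        7.69
  Change     -0.05376     0.02688
  Equil        0.1809       7.717
  solve Keq expr → x = 0.02688; check Q = 235.9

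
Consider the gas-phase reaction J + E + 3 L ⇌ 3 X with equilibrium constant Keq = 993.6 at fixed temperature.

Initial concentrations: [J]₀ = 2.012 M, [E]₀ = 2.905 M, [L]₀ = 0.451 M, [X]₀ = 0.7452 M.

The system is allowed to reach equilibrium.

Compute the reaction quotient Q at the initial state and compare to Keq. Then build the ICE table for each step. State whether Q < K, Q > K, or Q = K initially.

Q₀ = 0.7718; Q < K (proceeds forward)

Q₀ = 0.7718 vs Keq = 993.6 ⇒ Q<K, forward
Step 1:
                  J         E         L         X
  Initial     2.012     2.905     0.451    0.7452
  Change    -0.1286   -0.1286   -0.3857    0.3857
  Equil       1.883     2.776   0.06529     1.131
  solve Keq expr → x = 0.1286; check Q = 993.6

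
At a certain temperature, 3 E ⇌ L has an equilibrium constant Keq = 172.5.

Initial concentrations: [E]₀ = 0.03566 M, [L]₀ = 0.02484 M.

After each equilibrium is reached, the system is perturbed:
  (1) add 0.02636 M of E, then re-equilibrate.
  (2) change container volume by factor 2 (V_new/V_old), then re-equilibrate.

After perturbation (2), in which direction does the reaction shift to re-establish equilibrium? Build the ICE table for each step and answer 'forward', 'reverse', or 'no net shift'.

Q₀ = 547.8 vs Keq = 172.5 ⇒ Q>K, reverse
Step 1:
                   E          L
  Initial    0.03566    0.02484
  Change      0.0134  -0.004468
  Equil      0.04906    0.02037
  solve Keq expr → x = -0.004468; check Q = 172.5
Then add 0.02636 M of E.
Step 2:
                   E          L
  Initial    0.07542    0.02037
  Change    -0.02123   0.007078
  Equil      0.05419    0.02745
  solve Keq expr → x = 0.007078; check Q = 172.5
Then change container volume by factor 2 (V_new/V_old).
Step 3:
                   E          L
  Initial    0.02709    0.01373
  Change     0.01148  -0.003826
  Equil      0.03857   0.009899
  solve Keq expr → x = -0.003826; check Q = 172.5

Direction: reverse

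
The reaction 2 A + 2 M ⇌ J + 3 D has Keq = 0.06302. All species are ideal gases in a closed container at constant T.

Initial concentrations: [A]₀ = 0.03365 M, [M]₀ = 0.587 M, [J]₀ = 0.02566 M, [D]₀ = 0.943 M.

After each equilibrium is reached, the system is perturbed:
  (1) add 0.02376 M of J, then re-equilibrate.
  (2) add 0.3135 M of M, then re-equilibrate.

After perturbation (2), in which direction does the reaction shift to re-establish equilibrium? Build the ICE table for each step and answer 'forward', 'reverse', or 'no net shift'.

Direction: forward

Q₀ = 55.15 vs Keq = 0.06302 ⇒ Q>K, reverse
Step 1:
                  A         M         J         D
  init      0.03365     0.587   0.02566     0.943
  Δ         0.05076   0.05076  -0.02538  -0.07614
  eq        0.08441    0.6378 2.8036e-04    0.8669
  solve Keq expr → x = -0.02538; check Q = 0.06302
Then add 0.02376 M of J.
Step 2:
                  A         M         J         D
  init      0.08441    0.6378   0.02404    0.8669
  Δ          0.0461    0.0461  -0.02305  -0.06915
  eq         0.1305    0.6839 9.8898e-04    0.7977
  solve Keq expr → x = -0.02305; check Q = 0.06302
Then add 0.3135 M of M.
Step 3:
                  A         M         J         D
  init       0.1305    0.9974 9.8898e-04    0.7977
  Δ       -0.002036 -0.002036  0.001018  0.003054
  eq         0.1285    0.9953  0.002007    0.8008
  solve Keq expr → x = 0.001018; check Q = 0.06302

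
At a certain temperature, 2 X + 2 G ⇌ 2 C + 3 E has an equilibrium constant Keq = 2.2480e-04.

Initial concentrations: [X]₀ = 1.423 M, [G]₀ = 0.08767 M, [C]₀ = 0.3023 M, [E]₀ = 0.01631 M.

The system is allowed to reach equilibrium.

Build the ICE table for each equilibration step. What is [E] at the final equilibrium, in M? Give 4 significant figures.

[E]_eq = 0.03047 M

Q₀ = 2.5476e-05 vs Keq = 2.2480e-04 ⇒ Q<K, forward
Step 1:
                    X           G           C           E
  Initial       1.423     0.08767      0.3023     0.01631
  Change     -0.00944    -0.00944     0.00944     0.01416
  Equil         1.414     0.07823      0.3117     0.03047
  solve Keq expr → x = 0.00472; check Q = 2.2480e-04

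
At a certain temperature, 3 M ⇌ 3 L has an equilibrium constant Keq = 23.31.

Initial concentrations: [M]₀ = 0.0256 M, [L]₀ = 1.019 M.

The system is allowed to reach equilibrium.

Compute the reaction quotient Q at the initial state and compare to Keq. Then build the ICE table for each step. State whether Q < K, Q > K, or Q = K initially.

Q₀ = 6.3067e+04; Q > K (proceeds reverse)

Q₀ = 6.3067e+04 vs Keq = 23.31 ⇒ Q>K, reverse
Step 1:
                    M           L
  Initial      0.0256       1.019
  Change       0.2453     -0.2453
  Equil        0.2709      0.7737
  solve Keq expr → x = -0.08175; check Q = 23.31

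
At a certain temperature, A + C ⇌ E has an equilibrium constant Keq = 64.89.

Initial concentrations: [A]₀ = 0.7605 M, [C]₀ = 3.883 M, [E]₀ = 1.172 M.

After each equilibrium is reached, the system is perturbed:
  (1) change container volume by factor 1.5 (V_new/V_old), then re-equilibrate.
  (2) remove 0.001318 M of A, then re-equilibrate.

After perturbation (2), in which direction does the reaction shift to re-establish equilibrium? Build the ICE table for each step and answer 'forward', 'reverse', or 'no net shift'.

Direction: reverse

Q₀ = 0.3969 vs Keq = 64.89 ⇒ Q<K, forward
Step 1:
                  A         C         E
  I          0.7605     3.883     1.172
  C          -0.751    -0.751     0.751
  E        0.009462     3.132     1.923
  solve Keq expr → x = 0.751; check Q = 64.89
Then change container volume by factor 1.5 (V_new/V_old).
Step 2:
                  A         C         E
  I        0.006308     2.088     1.282
  C        0.003117  0.003117 -0.003117
  E        0.009425     2.091     1.279
  solve Keq expr → x = -0.003117; check Q = 64.89
Then remove 0.001318 M of A.
Step 3:
                  A         C         E
  I        0.008107     2.091     1.279
  C        0.001303  0.001303 -0.001303
  E         0.00941     2.092     1.278
  solve Keq expr → x = -0.001303; check Q = 64.89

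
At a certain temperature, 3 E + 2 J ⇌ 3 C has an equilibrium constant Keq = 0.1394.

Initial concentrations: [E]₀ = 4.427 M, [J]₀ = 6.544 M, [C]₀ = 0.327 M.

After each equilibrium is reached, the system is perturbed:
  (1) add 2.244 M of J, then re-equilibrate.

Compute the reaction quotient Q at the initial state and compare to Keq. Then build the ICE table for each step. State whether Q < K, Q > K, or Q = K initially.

Q₀ = 9.4108e-06; Q < K (proceeds forward)

Q₀ = 9.4108e-06 vs Keq = 0.1394 ⇒ Q<K, forward
Step 1:
                   E          J          C
  I            4.427      6.544      0.327
  C           -2.517     -1.678      2.517
  E             1.91      4.866      2.844
  solve Keq expr → x = 0.839; check Q = 0.1394
Then add 2.244 M of J.
Step 2:
                   E          J          C
  I             1.91       7.11      2.844
  C          -0.2626    -0.1751     0.2626
  E            1.647      6.935      3.107
  solve Keq expr → x = 0.08753; check Q = 0.1394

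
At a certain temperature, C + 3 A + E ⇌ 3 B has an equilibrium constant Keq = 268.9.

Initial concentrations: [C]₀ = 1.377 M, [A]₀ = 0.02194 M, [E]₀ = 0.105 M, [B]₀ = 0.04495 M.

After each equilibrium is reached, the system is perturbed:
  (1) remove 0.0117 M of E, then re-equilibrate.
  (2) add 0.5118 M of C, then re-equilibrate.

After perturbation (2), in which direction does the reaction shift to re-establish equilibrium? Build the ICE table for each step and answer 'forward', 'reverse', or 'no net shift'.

Direction: forward

Q₀ = 59.48 vs Keq = 268.9 ⇒ Q<K, forward
Step 1:
                  C         A         E         B
  init        1.377   0.02194     0.105   0.04495
  Δ       -0.002202 -0.006605 -0.002202  0.006605
  eq          1.375   0.01533    0.1028   0.05156
  solve Keq expr → x = 0.002202; check Q = 268.9
Then remove 0.0117 M of E.
Step 2:
                  C         A         E         B
  init        1.375   0.01533    0.0911   0.05156
  Δ       1.5793e-04 4.7378e-04 1.5793e-04 -4.7378e-04
  eq          1.375   0.01581   0.09126   0.05108
  solve Keq expr → x = -1.5793e-04; check Q = 268.9
Then add 0.5118 M of C.
Step 3:
                  C         A         E         B
  init        1.887   0.01581   0.09126   0.05108
  Δ       -4.0667e-04  -0.00122 -4.0667e-04   0.00122
  eq          1.886   0.01459   0.09085    0.0523
  solve Keq expr → x = 4.0667e-04; check Q = 268.9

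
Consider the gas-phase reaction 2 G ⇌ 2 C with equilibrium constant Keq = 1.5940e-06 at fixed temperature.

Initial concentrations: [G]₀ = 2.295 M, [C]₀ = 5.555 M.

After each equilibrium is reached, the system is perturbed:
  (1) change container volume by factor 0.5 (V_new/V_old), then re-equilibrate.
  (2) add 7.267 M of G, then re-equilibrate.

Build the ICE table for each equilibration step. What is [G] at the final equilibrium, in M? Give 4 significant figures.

Q₀ = 5.859 vs Keq = 1.5940e-06 ⇒ Q>K, reverse
Step 1:
                  G         C
  I           2.295     5.555
  C           5.545    -5.545
  E            7.84  0.009898
  solve Keq expr → x = -2.773; check Q = 1.5940e-06
Then change container volume by factor 0.5 (V_new/V_old).
Step 2:
                  G         C
  I           15.68    0.0198
  C               0         0
  E           15.68    0.0198
  solve Keq expr → x = 0; check Q = 1.5940e-06
Then add 7.267 M of G.
Step 3:
                  G         C
  I           22.95    0.0198
  C       -0.009163  0.009163
  E           22.94   0.02896
  solve Keq expr → x = 0.004582; check Q = 1.5940e-06

[G]_eq = 22.94 M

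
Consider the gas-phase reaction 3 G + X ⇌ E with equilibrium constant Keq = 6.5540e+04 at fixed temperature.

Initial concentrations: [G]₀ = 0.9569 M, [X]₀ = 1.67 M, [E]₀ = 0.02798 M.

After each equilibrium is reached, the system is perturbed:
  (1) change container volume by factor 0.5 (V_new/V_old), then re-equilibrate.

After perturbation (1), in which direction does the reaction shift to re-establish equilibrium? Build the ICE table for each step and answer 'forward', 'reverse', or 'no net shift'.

Direction: forward

Q₀ = 0.01912 vs Keq = 6.5540e+04 ⇒ Q<K, forward
Step 1:
                  G         X         E
  init       0.9569      1.67   0.02798
  Δ         -0.9412   -0.3137    0.3137
  eq        0.01567     1.356    0.3417
  solve Keq expr → x = 0.3137; check Q = 6.5540e+04
Then change container volume by factor 0.5 (V_new/V_old).
Step 2:
                  G         X         E
  init      0.03133     2.713    0.6834
  Δ        -0.01562 -0.005205  0.005205
  eq        0.01572     2.707    0.6887
  solve Keq expr → x = 0.005205; check Q = 6.5540e+04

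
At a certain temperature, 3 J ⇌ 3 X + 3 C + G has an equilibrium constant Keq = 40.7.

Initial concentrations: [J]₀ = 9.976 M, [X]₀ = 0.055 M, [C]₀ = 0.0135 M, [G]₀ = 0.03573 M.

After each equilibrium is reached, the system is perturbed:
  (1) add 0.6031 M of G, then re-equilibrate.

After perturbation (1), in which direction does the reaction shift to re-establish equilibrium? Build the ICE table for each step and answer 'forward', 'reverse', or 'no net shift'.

Q₀ = 1.4732e-14 vs Keq = 40.7 ⇒ Q<K, forward
Step 1:
                   J          X          C          G
  init         9.976      0.055     0.0135    0.03573
  Δ           -4.175      4.175      4.175      1.392
  eq           5.801       4.23      4.189      1.428
  solve Keq expr → x = 1.392; check Q = 40.7
Then add 0.6031 M of G.
Step 2:
                   J          X          C          G
  init         5.801       4.23      4.189      2.031
  Δ           0.1654    -0.1654    -0.1654   -0.05514
  eq           5.966      4.065      4.023      1.975
  solve Keq expr → x = -0.05514; check Q = 40.7

Direction: reverse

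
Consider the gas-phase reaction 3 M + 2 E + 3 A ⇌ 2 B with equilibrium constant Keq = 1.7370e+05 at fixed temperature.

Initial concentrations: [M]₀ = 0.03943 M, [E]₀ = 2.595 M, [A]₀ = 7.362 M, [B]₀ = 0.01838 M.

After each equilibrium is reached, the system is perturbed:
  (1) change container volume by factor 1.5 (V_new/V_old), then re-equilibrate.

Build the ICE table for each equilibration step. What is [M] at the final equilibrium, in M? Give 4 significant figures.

[M]_eq = 2.4549e-04 M

Q₀ = 0.002051 vs Keq = 1.7370e+05 ⇒ Q<K, forward
Step 1:
                   M          E          A          B
  init       0.03943      2.595      7.362    0.01838
  Δ         -0.03927   -0.02618   -0.03927    0.02618
  eq      1.6400e-04      2.569      7.323    0.04456
  solve Keq expr → x = 0.01309; check Q = 1.7370e+05
Then change container volume by factor 1.5 (V_new/V_old).
Step 2:
                   M          E          A          B
  init    1.0933e-04      1.713      4.882     0.0297
  Δ       1.3615e-04 9.0768e-05 1.3615e-04 -9.0768e-05
  eq      2.4549e-04      1.713      4.882    0.02961
  solve Keq expr → x = -4.5384e-05; check Q = 1.7370e+05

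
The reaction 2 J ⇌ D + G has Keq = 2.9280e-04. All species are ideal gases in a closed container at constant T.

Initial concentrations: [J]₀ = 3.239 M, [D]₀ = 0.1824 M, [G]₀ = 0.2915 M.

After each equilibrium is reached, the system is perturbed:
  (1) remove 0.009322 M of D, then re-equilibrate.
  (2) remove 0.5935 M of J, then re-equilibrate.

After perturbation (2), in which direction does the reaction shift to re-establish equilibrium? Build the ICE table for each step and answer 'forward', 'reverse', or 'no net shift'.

Q₀ = 0.005068 vs Keq = 2.9280e-04 ⇒ Q>K, reverse
Step 1:
                   J          D          G
  Initial      3.239     0.1824     0.2915
  Change      0.3106    -0.1553    -0.1553
  Equil         3.55    0.02709     0.1362
  solve Keq expr → x = -0.1553; check Q = 2.9280e-04
Then remove 0.009322 M of D.
Step 2:
                   J          D          G
  Initial       3.55    0.01777     0.1362
  Change    -0.01532   0.007659   0.007659
  Equil        3.534    0.02543     0.1438
  solve Keq expr → x = 0.007659; check Q = 2.9280e-04
Then remove 0.5935 M of J.
Step 3:
                   J          D          G
  Initial      2.941    0.02543     0.1438
  Change     0.01356  -0.006781  -0.006781
  Equil        2.954    0.01865     0.1371
  solve Keq expr → x = -0.006781; check Q = 2.9280e-04

Direction: reverse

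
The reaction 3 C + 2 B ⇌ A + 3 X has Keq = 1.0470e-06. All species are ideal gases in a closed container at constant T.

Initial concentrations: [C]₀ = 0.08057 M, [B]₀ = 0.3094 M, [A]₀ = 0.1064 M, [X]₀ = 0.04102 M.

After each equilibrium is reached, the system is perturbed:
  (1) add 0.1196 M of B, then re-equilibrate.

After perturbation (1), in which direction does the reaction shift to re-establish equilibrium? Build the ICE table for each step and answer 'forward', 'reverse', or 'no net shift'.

Q₀ = 0.1467 vs Keq = 1.0470e-06 ⇒ Q>K, reverse
Step 1:
                   C          B          A          X
  init       0.08057     0.3094     0.1064    0.04102
  Δ          0.03972    0.02648   -0.01324   -0.03972
  eq          0.1203     0.3359    0.09316   0.001302
  solve Keq expr → x = -0.01324; check Q = 1.0470e-06
Then add 0.1196 M of B.
Step 2:
                   C          B          A          X
  init        0.1203     0.4555    0.09316   0.001302
  Δ       -2.8831e-04 -1.9221e-04 9.6104e-05 2.8831e-04
  eq            0.12     0.4553    0.09326    0.00159
  solve Keq expr → x = 9.6104e-05; check Q = 1.0470e-06

Direction: forward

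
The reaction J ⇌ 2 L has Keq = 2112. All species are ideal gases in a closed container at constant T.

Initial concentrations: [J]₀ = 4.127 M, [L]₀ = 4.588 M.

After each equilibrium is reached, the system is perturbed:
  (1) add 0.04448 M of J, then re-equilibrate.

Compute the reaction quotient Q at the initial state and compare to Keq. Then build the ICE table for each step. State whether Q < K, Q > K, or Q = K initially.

Q₀ = 5.1 vs Keq = 2112 ⇒ Q<K, forward
Step 1:
                   J          L
  init         4.127      4.588
  Δ           -4.051      8.102
  eq         0.07624      12.69
  solve Keq expr → x = 4.051; check Q = 2112
Then add 0.04448 M of J.
Step 2:
                   J          L
  init        0.1207      12.69
  Δ         -0.04343    0.08687
  eq         0.07729      12.78
  solve Keq expr → x = 0.04343; check Q = 2112

Q₀ = 5.1; Q < K (proceeds forward)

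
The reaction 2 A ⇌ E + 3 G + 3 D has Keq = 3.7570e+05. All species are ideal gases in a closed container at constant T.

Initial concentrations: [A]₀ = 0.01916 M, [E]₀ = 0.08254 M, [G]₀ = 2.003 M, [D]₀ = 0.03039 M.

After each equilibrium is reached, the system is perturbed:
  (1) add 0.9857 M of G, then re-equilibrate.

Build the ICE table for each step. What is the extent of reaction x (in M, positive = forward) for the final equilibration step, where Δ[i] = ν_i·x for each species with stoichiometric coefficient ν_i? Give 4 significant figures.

x = -8.3298e-06 M

Q₀ = 0.05071 vs Keq = 3.7570e+05 ⇒ Q<K, forward
Step 1:
                   A          E          G          D
  init       0.01916    0.08254      2.003    0.03039
  Δ         -0.01914    0.00957    0.02871    0.02871
  eq      2.0601e-05    0.09211      2.032     0.0591
  solve Keq expr → x = 0.00957; check Q = 3.7570e+05
Then add 0.9857 M of G.
Step 2:
                   A          E          G          D
  init    2.0601e-05    0.09211      3.017     0.0591
  Δ       1.6660e-05 -8.3298e-06 -2.4989e-05 -2.4989e-05
  eq      3.7261e-05     0.0921      3.017    0.05907
  solve Keq expr → x = -8.3298e-06; check Q = 3.7570e+05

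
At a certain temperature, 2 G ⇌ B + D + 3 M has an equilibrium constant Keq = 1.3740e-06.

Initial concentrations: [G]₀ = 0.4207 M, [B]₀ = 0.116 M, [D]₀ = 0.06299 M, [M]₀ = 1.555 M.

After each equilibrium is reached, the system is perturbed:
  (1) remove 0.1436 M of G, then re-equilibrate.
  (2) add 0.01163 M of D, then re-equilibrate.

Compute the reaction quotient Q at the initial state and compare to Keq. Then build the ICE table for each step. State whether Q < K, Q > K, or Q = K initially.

Q₀ = 0.1552 vs Keq = 1.3740e-06 ⇒ Q>K, reverse
Step 1:
                   G          B          D          M
  I           0.4207      0.116    0.06299      1.555
  C            0.126   -0.06299   -0.06299     -0.189
  E           0.5467    0.05301 3.0386e-06      1.366
  solve Keq expr → x = -0.06299; check Q = 1.3740e-06
Then remove 0.1436 M of G.
Step 2:
                   G          B          D          M
  I           0.4031    0.05301 3.0386e-06      1.366
  C       2.7732e-06 -1.3866e-06 -1.3866e-06 -4.1598e-06
  E           0.4031    0.05301 1.6520e-06      1.366
  solve Keq expr → x = -1.3866e-06; check Q = 1.3740e-06
Then add 0.01163 M of D.
Step 3:
                   G          B          D          M
  I           0.4031    0.05301    0.01163      1.366
  C          0.02326   -0.01163   -0.01163   -0.03489
  E           0.4263    0.04138 2.5585e-06      1.331
  solve Keq expr → x = -0.01163; check Q = 1.3740e-06

Q₀ = 0.1552; Q > K (proceeds reverse)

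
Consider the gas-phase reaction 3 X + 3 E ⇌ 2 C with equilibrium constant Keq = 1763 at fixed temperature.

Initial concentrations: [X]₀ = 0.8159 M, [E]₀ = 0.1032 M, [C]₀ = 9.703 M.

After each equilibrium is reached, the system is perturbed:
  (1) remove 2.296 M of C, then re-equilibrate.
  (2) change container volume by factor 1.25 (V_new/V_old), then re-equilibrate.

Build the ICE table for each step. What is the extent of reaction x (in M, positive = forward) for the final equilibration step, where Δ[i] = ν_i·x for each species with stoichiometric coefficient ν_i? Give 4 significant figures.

Q₀ = 1.5771e+05 vs Keq = 1763 ⇒ Q>K, reverse
Step 1:
                   X          E          C
  init        0.8159     0.1032      9.703
  Δ           0.2471     0.2471    -0.1647
  eq           1.063     0.3503      9.538
  solve Keq expr → x = -0.08235; check Q = 1763
Then remove 2.296 M of C.
Step 2:
                   X          E          C
  init         1.063     0.3503      7.242
  Δ         -0.04501   -0.04501    0.03001
  eq           1.018     0.3052      7.272
  solve Keq expr → x = 0.015; check Q = 1763
Then change container volume by factor 1.25 (V_new/V_old).
Step 3:
                   X          E          C
  init        0.8144     0.2442      5.818
  Δ          0.06047    0.06047   -0.04032
  eq          0.8748     0.3047      5.778
  solve Keq expr → x = -0.02016; check Q = 1763

x = -0.02016 M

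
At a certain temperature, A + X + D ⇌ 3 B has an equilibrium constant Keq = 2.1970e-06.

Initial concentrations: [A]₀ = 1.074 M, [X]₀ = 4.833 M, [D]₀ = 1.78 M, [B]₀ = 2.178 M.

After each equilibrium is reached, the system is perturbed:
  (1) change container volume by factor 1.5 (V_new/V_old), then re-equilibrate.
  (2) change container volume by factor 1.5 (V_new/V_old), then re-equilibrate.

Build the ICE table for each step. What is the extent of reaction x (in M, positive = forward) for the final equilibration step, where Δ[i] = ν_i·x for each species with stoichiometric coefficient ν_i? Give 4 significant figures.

x = 0 M

Q₀ = 1.118 vs Keq = 2.1970e-06 ⇒ Q>K, reverse
Step 1:
                   A          X          D          B
  init         1.074      4.833       1.78      2.178
  Δ           0.7134     0.7134     0.7134      -2.14
  eq           1.787      5.546      2.493    0.03787
  solve Keq expr → x = -0.7134; check Q = 2.1970e-06
Then change container volume by factor 1.5 (V_new/V_old).
Step 2:
                   A          X          D          B
  init         1.192      3.698      1.662    0.02525
  Δ                0          0          0          0
  eq           1.192      3.698      1.662    0.02525
  solve Keq expr → x = 0; check Q = 2.1970e-06
Then change container volume by factor 1.5 (V_new/V_old).
Step 3:
                   A          X          D          B
  init        0.7944      2.465      1.108    0.01683
  Δ                0          0          0          0
  eq          0.7944      2.465      1.108    0.01683
  solve Keq expr → x = 0; check Q = 2.1970e-06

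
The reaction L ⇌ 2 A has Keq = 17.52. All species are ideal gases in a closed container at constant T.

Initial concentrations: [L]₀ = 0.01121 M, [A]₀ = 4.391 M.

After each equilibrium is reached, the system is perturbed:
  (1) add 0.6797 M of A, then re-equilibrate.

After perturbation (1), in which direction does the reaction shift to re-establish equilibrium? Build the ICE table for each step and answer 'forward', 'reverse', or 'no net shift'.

Direction: reverse

Q₀ = 1720 vs Keq = 17.52 ⇒ Q>K, reverse
Step 1:
                   L          A
  init       0.01121      4.391
  Δ           0.5827     -1.165
  eq          0.5939      3.226
  solve Keq expr → x = -0.5827; check Q = 17.52
Then add 0.6797 M of A.
Step 2:
                   L          A
  init        0.5939      3.905
  Δ           0.1489    -0.2979
  eq          0.7428      3.607
  solve Keq expr → x = -0.1489; check Q = 17.52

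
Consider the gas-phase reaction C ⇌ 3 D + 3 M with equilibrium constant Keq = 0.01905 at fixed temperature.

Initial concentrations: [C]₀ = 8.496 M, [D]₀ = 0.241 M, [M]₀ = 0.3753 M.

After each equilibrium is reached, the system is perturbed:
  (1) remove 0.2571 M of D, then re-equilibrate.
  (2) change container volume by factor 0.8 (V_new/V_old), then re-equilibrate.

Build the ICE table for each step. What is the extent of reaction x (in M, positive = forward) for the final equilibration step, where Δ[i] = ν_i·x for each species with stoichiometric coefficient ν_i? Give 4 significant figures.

Q₀ = 8.7091e-05 vs Keq = 0.01905 ⇒ Q<K, forward
Step 1:
                    C           D           M
  init          8.496       0.241      0.3753
  Δ           -0.1437       0.431       0.431
  eq            8.352       0.672      0.8063
  solve Keq expr → x = 0.1437; check Q = 0.01905
Then remove 0.2571 M of D.
Step 2:
                    C           D           M
  init          8.352      0.4149      0.8063
  Δ          -0.05012      0.1503      0.1503
  eq            8.302      0.5653      0.9567
  solve Keq expr → x = 0.05012; check Q = 0.01905
Then change container volume by factor 0.8 (V_new/V_old).
Step 3:
                    C           D           M
  init          10.38      0.7066       1.196
  Δ           0.04972     -0.1492     -0.1492
  eq            10.43      0.5574       1.047
  solve Keq expr → x = -0.04972; check Q = 0.01905

x = -0.04972 M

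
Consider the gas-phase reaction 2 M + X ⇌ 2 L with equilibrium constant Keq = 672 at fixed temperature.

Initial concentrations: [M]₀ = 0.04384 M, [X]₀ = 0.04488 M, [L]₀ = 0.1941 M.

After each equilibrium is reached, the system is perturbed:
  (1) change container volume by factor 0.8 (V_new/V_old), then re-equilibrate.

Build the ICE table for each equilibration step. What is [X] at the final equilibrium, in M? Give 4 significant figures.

Q₀ = 436.8 vs Keq = 672 ⇒ Q<K, forward
Step 1:
                    M           X           L
  I           0.04384     0.04488      0.1941
  C         -0.006086   -0.003043    0.006086
  E           0.03775     0.04184      0.2002
  solve Keq expr → x = 0.003043; check Q = 672
Then change container volume by factor 0.8 (V_new/V_old).
Step 2:
                    M           X           L
  I           0.04719      0.0523      0.2502
  C         -0.003613   -0.001807    0.003613
  E           0.04358     0.05049      0.2538
  solve Keq expr → x = 0.001807; check Q = 672

[X]_eq = 0.05049 M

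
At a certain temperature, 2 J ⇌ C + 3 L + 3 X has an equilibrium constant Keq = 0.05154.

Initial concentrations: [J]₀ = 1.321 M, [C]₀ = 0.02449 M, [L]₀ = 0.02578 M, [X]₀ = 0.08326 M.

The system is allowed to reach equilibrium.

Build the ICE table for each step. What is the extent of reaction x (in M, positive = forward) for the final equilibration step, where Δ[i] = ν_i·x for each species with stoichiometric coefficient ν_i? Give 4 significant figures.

Q₀ = 1.3878e-10 vs Keq = 0.05154 ⇒ Q<K, forward
Step 1:
                    J           C           L           X
  init          1.321     0.02449     0.02578     0.08326
  Δ           -0.4526      0.2263      0.6789      0.6789
  eq           0.8684      0.2508      0.7047      0.7622
  solve Keq expr → x = 0.2263; check Q = 0.05154

x = 0.2263 M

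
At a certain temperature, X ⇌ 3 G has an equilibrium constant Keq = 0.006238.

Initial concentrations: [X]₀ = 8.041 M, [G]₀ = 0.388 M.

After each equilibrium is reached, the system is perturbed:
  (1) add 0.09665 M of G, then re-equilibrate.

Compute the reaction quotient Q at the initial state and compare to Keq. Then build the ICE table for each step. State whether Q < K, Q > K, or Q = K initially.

Q₀ = 0.007264 vs Keq = 0.006238 ⇒ Q>K, reverse
Step 1:
                  X         G
  Initial     8.041     0.388
  Change   0.006369  -0.01911
  Equil       8.047    0.3689
  solve Keq expr → x = -0.006369; check Q = 0.006238
Then add 0.09665 M of G.
Step 2:
                  X         G
  Initial     8.047    0.4655
  Change    0.03205  -0.09616
  Equil       8.079    0.3694
  solve Keq expr → x = -0.03205; check Q = 0.006238

Q₀ = 0.007264; Q > K (proceeds reverse)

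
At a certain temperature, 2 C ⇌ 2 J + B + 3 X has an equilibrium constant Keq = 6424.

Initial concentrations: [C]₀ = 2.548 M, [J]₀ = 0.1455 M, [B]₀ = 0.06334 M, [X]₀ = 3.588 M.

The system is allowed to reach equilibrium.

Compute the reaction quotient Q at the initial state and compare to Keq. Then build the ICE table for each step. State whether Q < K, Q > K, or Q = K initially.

Q₀ = 0.00954 vs Keq = 6424 ⇒ Q<K, forward
Step 1:
                   C          J          B          X
  Initial      2.548     0.1455    0.06334      3.588
  Change      -2.054      2.054      1.027      3.081
  Equil       0.4937        2.2      1.091      6.669
  solve Keq expr → x = 1.027; check Q = 6424

Q₀ = 0.00954; Q < K (proceeds forward)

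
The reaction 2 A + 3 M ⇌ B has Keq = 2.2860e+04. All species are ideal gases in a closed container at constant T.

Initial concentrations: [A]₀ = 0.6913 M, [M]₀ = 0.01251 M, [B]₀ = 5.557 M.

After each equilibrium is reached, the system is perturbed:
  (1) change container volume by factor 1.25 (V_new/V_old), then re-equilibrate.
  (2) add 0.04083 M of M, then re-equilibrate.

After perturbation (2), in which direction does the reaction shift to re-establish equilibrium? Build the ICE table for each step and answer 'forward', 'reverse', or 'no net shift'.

Direction: forward

Q₀ = 5.9393e+06 vs Keq = 2.2860e+04 ⇒ Q>K, reverse
Step 1:
                  A         M         B
  Initial    0.6913   0.01251     5.557
  Change    0.04273   0.06409  -0.02136
  Equil       0.734    0.0766     5.536
  solve Keq expr → x = -0.02136; check Q = 2.2860e+04
Then change container volume by factor 1.25 (V_new/V_old).
Step 2:
                  A         M         B
  Initial    0.5872   0.06128     4.429
  Change    0.01331   0.01997 -0.006657
  Equil      0.6005   0.08125     4.422
  solve Keq expr → x = -0.006657; check Q = 2.2860e+04
Then add 0.04083 M of M.
Step 3:
                  A         M         B
  Initial    0.6005    0.1221     4.422
  Change   -0.02557  -0.03836   0.01279
  Equil       0.575   0.08372     4.435
  solve Keq expr → x = 0.01279; check Q = 2.2860e+04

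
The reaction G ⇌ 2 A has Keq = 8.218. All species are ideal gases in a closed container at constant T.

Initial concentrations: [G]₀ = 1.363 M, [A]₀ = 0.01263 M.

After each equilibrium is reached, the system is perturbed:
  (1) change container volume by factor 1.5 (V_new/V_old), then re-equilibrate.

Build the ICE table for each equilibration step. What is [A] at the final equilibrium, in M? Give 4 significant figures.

Q₀ = 1.1703e-04 vs Keq = 8.218 ⇒ Q<K, forward
Step 1:
                   G          A
  Initial      1.363    0.01263
  Change     -0.9333      1.867
  Equil       0.4297      1.879
  solve Keq expr → x = 0.9333; check Q = 8.218
Then change container volume by factor 1.5 (V_new/V_old).
Step 2:
                   G          A
  Initial     0.2865      1.253
  Change    -0.05829     0.1166
  Equil       0.2282      1.369
  solve Keq expr → x = 0.05829; check Q = 8.218

[A]_eq = 1.369 M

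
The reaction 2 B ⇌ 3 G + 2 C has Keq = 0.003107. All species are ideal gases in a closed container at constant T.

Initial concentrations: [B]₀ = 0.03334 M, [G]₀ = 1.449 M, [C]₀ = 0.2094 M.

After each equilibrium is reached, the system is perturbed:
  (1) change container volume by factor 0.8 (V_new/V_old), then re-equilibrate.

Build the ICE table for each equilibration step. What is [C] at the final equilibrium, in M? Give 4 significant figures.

Q₀ = 120 vs Keq = 0.003107 ⇒ Q>K, reverse
Step 1:
                   B          G          C
  Initial    0.03334      1.449     0.2094
  Change      0.1989    -0.2984    -0.1989
  Equil       0.2323      1.151    0.01049
  solve Keq expr → x = -0.09946; check Q = 0.003107
Then change container volume by factor 0.8 (V_new/V_old).
Step 2:
                   B          G          C
  Initial     0.2903      1.438    0.01311
  Change    0.003561  -0.005342  -0.003561
  Equil       0.2939      1.433    0.00955
  solve Keq expr → x = -0.001781; check Q = 0.003107

[C]_eq = 0.00955 M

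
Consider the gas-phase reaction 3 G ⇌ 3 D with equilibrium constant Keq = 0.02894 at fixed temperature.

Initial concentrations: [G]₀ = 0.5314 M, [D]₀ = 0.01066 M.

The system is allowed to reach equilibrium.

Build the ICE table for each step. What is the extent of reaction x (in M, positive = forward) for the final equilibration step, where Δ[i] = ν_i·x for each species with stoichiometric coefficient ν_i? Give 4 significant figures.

Q₀ = 8.0725e-06 vs Keq = 0.02894 ⇒ Q<K, forward
Step 1:
                  G         D
  Initial    0.5314   0.01066
  Change    -0.1167    0.1167
  Equil      0.4147    0.1273
  solve Keq expr → x = 0.03889; check Q = 0.02894

x = 0.03889 M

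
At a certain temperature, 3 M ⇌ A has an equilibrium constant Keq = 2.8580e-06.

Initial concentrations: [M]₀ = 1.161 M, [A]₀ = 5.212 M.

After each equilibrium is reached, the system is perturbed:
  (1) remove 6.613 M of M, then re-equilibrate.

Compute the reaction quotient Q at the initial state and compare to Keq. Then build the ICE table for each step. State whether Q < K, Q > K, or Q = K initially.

Q₀ = 3.33 vs Keq = 2.8580e-06 ⇒ Q>K, reverse
Step 1:
                    M           A
  I             1.161       5.212
  C              15.6      -5.199
  E             16.76     0.01345
  solve Keq expr → x = -5.199; check Q = 2.8580e-06
Then remove 6.613 M of M.
Step 2:
                    M           A
  I             10.14     0.01345
  C           0.03131    -0.01044
  E             10.17    0.003011
  solve Keq expr → x = -0.01044; check Q = 2.8580e-06

Q₀ = 3.33; Q > K (proceeds reverse)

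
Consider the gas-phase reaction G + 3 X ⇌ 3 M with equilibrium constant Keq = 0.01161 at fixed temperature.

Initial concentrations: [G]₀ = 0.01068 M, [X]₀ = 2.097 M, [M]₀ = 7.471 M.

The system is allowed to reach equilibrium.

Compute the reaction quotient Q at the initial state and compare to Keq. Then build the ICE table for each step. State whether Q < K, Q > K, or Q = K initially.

Q₀ = 4234; Q > K (proceeds reverse)

Q₀ = 4234 vs Keq = 0.01161 ⇒ Q>K, reverse
Step 1:
                   G          X          M
  init       0.01068      2.097      7.471
  Δ              1.8      5.401     -5.401
  eq           1.811      7.498       2.07
  solve Keq expr → x = -1.8; check Q = 0.01161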